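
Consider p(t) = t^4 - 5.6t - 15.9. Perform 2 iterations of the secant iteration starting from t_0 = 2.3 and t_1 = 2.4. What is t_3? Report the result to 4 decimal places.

p(2.3) = -0.795900, p(2.4) = 3.837600
t_2 = 2.400000 − 3.837600·(2.400000 − 2.300000) / (3.837600 − (-0.795900)) = 2.400000 − (0.383760)/(4.633500) = 2.317177
p(2.317177) = -0.046706
t_3 = 2.317177 − (-0.046706)·(2.317177 − 2.400000) / (-0.046706 − 3.837600) = 2.317177 − (0.003868)/(-3.884306) = 2.318173

2.3182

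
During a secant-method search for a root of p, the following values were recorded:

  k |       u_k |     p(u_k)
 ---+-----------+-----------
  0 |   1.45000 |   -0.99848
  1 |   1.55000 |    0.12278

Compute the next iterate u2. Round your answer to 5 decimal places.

u2 = 1.55000 − 0.12278·(1.55000 − 1.45000) / (0.12278 − (-0.99848))
   = 1.55000 − (0.0122780)/(1.1212600) = 1.5390498

1.53905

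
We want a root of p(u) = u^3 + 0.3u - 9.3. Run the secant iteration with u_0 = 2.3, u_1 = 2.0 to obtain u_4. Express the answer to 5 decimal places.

2.05540

p(2.3) = 3.5570000, p(2.0) = -0.7000000
u_2 = 2.0000000 − (-0.7000000)·(2.0000000 − 2.3000000) / (-0.7000000 − 3.5570000) = 2.0000000 − (0.2100000)/(-4.2570000) = 2.0493305
p(2.0493305) = -0.0785136
u_3 = 2.0493305 − (-0.0785136)·(2.0493305 − 2.0000000) / (-0.0785136 − (-0.7000000)) = 2.0493305 − (-0.0038731)/(0.6214864) = 2.0555625
p(2.0555625) = 0.0021139
u_4 = 2.0555625 − 0.0021139·(2.0555625 − 2.0493305) / (0.0021139 − (-0.0785136)) = 2.0555625 − (0.0000132)/(0.0806276) = 2.0553991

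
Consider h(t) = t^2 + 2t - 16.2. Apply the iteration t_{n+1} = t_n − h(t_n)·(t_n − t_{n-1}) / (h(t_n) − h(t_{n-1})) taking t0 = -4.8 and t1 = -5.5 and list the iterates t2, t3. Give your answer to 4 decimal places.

-5.1325, -5.1467

h(-4.8) = -2.760000, h(-5.5) = 3.050000
t2 = -5.500000 − 3.050000·(-5.500000 − (-4.800000)) / (3.050000 − (-2.760000)) = -5.500000 − (-2.135000)/(5.810000) = -5.132530
h(-5.132530) = -0.122195
t3 = -5.132530 − (-0.122195)·(-5.132530 − (-5.500000)) / (-0.122195 − 3.050000) = -5.132530 − (-0.044903)/(-3.172195) = -5.146685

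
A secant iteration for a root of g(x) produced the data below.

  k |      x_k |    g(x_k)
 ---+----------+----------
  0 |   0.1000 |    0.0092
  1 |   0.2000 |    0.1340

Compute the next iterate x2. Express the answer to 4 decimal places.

0.0926

x2 = 0.2000 − 0.1340·(0.2000 − 0.1000) / (0.1340 − 0.0092)
   = 0.2000 − (0.013400)/(0.124800) = 0.092628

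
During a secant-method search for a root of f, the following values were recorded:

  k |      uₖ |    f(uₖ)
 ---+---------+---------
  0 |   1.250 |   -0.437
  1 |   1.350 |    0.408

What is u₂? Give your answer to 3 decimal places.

u₂ = 1.350 − 0.408·(1.350 − 1.250) / (0.408 − (-0.437))
   = 1.350 − (0.04080)/(0.84500) = 1.30172

1.302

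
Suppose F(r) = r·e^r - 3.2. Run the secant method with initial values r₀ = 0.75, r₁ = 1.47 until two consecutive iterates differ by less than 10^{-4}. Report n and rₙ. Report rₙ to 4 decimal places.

n = 6, rₙ = 1.0832

F(0.75) = -1.612250, F(1.47) = 3.193376
r₂ = 1.470000 − 3.193376·(0.720000)/(4.805626) = 0.991554;  |Δ| = 0.478446
F(0.991554) = -0.527343
r₃ = 0.991554 − (-0.527343)·(-0.478446)/(-3.720719) = 1.059365;  |Δ| = 0.067811
F(1.059365) = -0.144219
r₄ = 1.059365 − (-0.144219)·(0.067811)/(0.383124) = 1.084891;  |Δ| = 0.025526
F(1.084891) = 0.010321
r₅ = 1.084891 − 0.010321·(0.025526)/(0.154540) = 1.083186;  |Δ| = 0.001705
F(1.083186) = -0.000183
r₆ = 1.083186 − (-0.000183)·(-0.001705)/(-0.010504) = 1.083216;  |Δ| = 0.000030
|r₆ − r₅| = 0.000030 < 10^{-4}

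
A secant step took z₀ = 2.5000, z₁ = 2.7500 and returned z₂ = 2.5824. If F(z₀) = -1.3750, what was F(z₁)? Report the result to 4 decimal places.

The secant line through (2.5000, -1.3750) and (2.7500, F(z₁)) crosses zero at z₂ = 2.5824.
So (2.5000, -1.3750), (2.7500, F(z₁)), (2.5824, 0) are collinear:
F(z₁) = -1.3750 · (2.7500 − 2.5824) / (2.5000 − 2.5824) = -1.3750 · (0.167600)/(-0.082400) = 2.796723

2.7967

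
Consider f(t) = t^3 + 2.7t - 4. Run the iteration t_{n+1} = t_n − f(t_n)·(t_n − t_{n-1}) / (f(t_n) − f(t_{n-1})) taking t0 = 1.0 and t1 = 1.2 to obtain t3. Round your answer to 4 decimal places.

1.0509

f(1.0) = -0.300000, f(1.2) = 0.968000
t2 = 1.200000 − 0.968000·(1.200000 − 1.000000) / (0.968000 − (-0.300000)) = 1.200000 − (0.193600)/(1.268000) = 1.047319
f(1.047319) = -0.023461
t3 = 1.047319 − (-0.023461)·(1.047319 − 1.200000) / (-0.023461 − 0.968000) = 1.047319 − (0.003582)/(-0.991461) = 1.050931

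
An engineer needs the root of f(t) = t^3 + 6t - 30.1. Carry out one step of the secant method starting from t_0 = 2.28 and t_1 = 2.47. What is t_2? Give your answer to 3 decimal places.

f(2.28) = -4.56765, f(2.47) = -0.21078
t_2 = 2.47000 − (-0.21078)·(2.47000 − 2.28000) / (-0.21078 − (-4.56765)) = 2.47000 − (-0.04005)/(4.35687) = 2.47919

2.479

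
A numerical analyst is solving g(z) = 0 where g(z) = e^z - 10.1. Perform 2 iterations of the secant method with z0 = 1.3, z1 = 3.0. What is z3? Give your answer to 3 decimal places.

2.202

g(1.3) = -6.43070, g(3.0) = 9.98554
z2 = 3.00000 − 9.98554·(3.00000 − 1.30000) / (9.98554 − (-6.43070)) = 3.00000 − (16.97541)/(16.41624) = 1.96594
g(1.96594) = -2.95839
z3 = 1.96594 − (-2.95839)·(1.96594 − 3.00000) / (-2.95839 − 9.98554) = 1.96594 − (3.05916)/(-12.94393) = 2.20228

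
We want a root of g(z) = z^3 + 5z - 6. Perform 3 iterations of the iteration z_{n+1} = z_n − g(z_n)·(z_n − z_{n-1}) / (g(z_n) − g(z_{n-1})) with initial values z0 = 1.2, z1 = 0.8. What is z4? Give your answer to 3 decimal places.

1.000

g(1.2) = 1.72800, g(0.8) = -1.48800
z2 = 0.80000 − (-1.48800)·(0.80000 − 1.20000) / (-1.48800 − 1.72800) = 0.80000 − (0.59520)/(-3.21600) = 0.98507
g(0.98507) = -0.11874
z3 = 0.98507 − (-0.11874)·(0.98507 − 0.80000) / (-0.11874 − (-1.48800)) = 0.98507 − (-0.02198)/(1.36926) = 1.00112
g(1.00112) = 0.00899
z4 = 1.00112 − 0.00899·(1.00112 − 0.98507) / (0.00899 − (-0.11874)) = 1.00112 − (0.00014)/(0.12773) = 0.99999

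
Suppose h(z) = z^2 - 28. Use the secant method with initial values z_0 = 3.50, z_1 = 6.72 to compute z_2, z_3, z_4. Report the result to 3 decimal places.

5.041, 5.261, 5.292

h(3.50) = -15.75000, h(6.72) = 17.15840
z_2 = 6.72000 − 17.15840·(6.72000 − 3.50000) / (17.15840 − (-15.75000)) = 6.72000 − (55.25005)/(32.90840) = 5.04110
h(5.04110) = -2.58735
z_3 = 5.04110 − (-2.58735)·(5.04110 − 6.72000) / (-2.58735 − 17.15840) = 5.04110 − (4.34392)/(-19.74575) = 5.26109
h(5.26109) = -0.32095
z_4 = 5.26109 − (-0.32095)·(5.26109 − 5.04110) / (-0.32095 − (-2.58735)) = 5.26109 − (-0.07061)/(2.26640) = 5.29224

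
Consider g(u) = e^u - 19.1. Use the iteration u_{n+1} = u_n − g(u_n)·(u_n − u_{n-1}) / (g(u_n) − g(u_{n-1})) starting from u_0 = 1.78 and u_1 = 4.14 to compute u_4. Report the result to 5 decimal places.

3.06592

g(1.78) = -13.1701436, g(4.14) = 43.7028214
u_2 = 4.1400000 − 43.7028214·(4.1400000 − 1.7800000) / (43.7028214 − (-13.1701436)) = 4.1400000 − (103.1386586)/(56.8729650) = 2.3265081
g(2.3265081) = -8.8578849
u_3 = 2.3265081 − (-8.8578849)·(2.3265081 − 4.1400000) / (-8.8578849 − 43.7028214) = 2.3265081 − (16.0637021)/(-52.5607064) = 2.6321300
g(2.6321300) = -5.1966470
u_4 = 2.6321300 − (-5.1966470)·(2.6321300 − 2.3265081) / (-5.1966470 − (-8.8578849)) = 2.6321300 − (-1.5882091)/(3.6612379) = 3.0659202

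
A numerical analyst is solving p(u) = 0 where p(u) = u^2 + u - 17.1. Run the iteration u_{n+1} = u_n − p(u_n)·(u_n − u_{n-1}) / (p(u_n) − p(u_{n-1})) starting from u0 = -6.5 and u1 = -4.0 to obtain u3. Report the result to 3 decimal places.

p(-6.5) = 18.65000, p(-4.0) = -5.10000
u2 = -4.00000 − (-5.10000)·(-4.00000 − (-6.50000)) / (-5.10000 − 18.65000) = -4.00000 − (-12.75000)/(-23.75000) = -4.53684
p(-4.53684) = -1.05391
u3 = -4.53684 − (-1.05391)·(-4.53684 − (-4.00000)) / (-1.05391 − (-5.10000)) = -4.53684 − (0.56578)/(4.04609) = -4.67668

-4.677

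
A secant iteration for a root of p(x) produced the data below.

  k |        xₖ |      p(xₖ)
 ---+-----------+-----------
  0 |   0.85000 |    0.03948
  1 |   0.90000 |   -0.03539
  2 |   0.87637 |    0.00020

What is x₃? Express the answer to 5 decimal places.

0.87650

x₃ = 0.87637 − 0.00020·(0.87637 − 0.90000) / (0.00020 − (-0.03539))
   = 0.87637 − (-0.0000047)/(0.0355900) = 0.8765028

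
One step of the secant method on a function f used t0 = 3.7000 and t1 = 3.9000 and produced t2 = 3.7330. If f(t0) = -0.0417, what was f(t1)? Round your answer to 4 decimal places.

0.2110

The secant line through (3.7000, -0.0417) and (3.9000, f(t1)) crosses zero at t2 = 3.7330.
So (3.7000, -0.0417), (3.9000, f(t1)), (3.7330, 0) are collinear:
f(t1) = -0.0417 · (3.9000 − 3.7330) / (3.7000 − 3.7330) = -0.0417 · (0.167000)/(-0.033000) = 0.211027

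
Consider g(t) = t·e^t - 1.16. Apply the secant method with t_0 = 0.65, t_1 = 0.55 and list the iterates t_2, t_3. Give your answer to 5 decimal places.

0.62084, 0.62257

g(0.65) = 0.0851015, g(0.55) = -0.2067108
t_2 = 0.5500000 − (-0.2067108)·(0.5500000 − 0.6500000) / (-0.2067108 − 0.0851015) = 0.5500000 − (0.0206711)/(-0.2918124) = 0.6208369
g(0.6208369) = -0.0049426
t_3 = 0.6208369 − (-0.0049426)·(0.6208369 − 0.5500000) / (-0.0049426 − (-0.2067108)) = 0.6208369 − (-0.0003501)/(0.2017682) = 0.6225722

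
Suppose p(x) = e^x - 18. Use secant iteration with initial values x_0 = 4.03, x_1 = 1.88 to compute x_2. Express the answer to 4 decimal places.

p(4.03) = 38.260911, p(1.88) = -11.446495
x_2 = 1.880000 − (-11.446495)·(1.880000 − 4.030000) / (-11.446495 − 38.260911) = 1.880000 − (24.609965)/(-49.707406) = 2.375097

2.3751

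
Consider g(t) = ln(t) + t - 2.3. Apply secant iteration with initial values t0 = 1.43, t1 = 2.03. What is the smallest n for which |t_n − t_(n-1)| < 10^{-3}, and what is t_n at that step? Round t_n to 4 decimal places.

g(1.43) = -0.512326, g(2.03) = 0.438036
t2 = 2.030000 − 0.438036·(0.600000)/(0.950361) = 1.753451;  |Δ| = 0.276549
g(1.753451) = 0.015037
t3 = 1.753451 − 0.015037·(-0.276549)/(-0.422999) = 1.743620;  |Δ| = 0.009831
g(1.743620) = -0.000416
t4 = 1.743620 − (-0.000416)·(-0.009831)/(-0.015453) = 1.743885;  |Δ| = 0.000265
|t4 − t3| = 0.000265 < 10^{-3}

n = 4, t_n = 1.7439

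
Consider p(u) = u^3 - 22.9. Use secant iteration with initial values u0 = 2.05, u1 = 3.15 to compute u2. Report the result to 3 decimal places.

2.744

p(2.05) = -14.28488, p(3.15) = 8.35587
u2 = 3.15000 − 8.35587·(3.15000 − 2.05000) / (8.35587 − (-14.28488)) = 3.15000 − (9.19146)/(22.64075) = 2.74403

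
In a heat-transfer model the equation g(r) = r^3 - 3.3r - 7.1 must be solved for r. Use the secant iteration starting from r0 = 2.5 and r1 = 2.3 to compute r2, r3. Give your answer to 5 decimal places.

g(2.5) = 0.2750000, g(2.3) = -2.5230000
r2 = 2.3000000 − (-2.5230000)·(2.3000000 − 2.5000000) / (-2.5230000 − 0.2750000) = 2.3000000 − (0.5046000)/(-2.7980000) = 2.4803431
g(2.4803431) = -0.0258087
r3 = 2.4803431 − (-0.0258087)·(2.4803431 − 2.3000000) / (-0.0258087 − (-2.5230000)) = 2.4803431 − (-0.0046544)/(2.4971913) = 2.4822070

2.48034, 2.48221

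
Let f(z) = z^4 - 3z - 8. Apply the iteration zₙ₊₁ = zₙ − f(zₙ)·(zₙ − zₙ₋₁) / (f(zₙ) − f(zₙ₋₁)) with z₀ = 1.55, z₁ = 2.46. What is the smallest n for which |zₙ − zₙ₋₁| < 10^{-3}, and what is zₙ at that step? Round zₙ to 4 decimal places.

f(1.55) = -6.877994, f(2.46) = 21.241863
z₂ = 2.460000 − 21.241863·(0.910000)/(28.119856) = 1.772582;  |Δ| = 0.687418
f(1.772582) = -3.445287
z₃ = 1.772582 − (-3.445287)·(-0.687418)/(-24.687149) = 1.868517;  |Δ| = 0.095935
f(1.868517) = -1.415994
z₄ = 1.868517 − (-1.415994)·(0.095935)/(2.029292) = 1.935458;  |Δ| = 0.066941
f(1.935458) = 0.226115
z₅ = 1.935458 − 0.226115·(0.066941)/(1.642110) = 1.926240;  |Δ| = 0.009218
f(1.926240) = -0.011648
z₆ = 1.926240 − (-0.011648)·(-0.009218)/(-0.237763) = 1.926692;  |Δ| = 0.000452
|z₆ − z₅| = 0.000452 < 10^{-3}

n = 6, zₙ = 1.9267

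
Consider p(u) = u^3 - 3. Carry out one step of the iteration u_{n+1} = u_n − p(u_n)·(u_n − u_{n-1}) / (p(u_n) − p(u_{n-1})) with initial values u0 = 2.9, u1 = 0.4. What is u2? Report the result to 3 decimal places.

0.702

p(2.9) = 21.38900, p(0.4) = -2.93600
u2 = 0.40000 − (-2.93600)·(0.40000 − 2.90000) / (-2.93600 − 21.38900) = 0.40000 − (7.34000)/(-24.32500) = 0.70175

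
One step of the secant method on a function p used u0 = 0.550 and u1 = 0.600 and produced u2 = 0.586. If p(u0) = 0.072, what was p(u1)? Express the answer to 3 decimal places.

-0.028

The secant line through (0.550, 0.072) and (0.600, p(u1)) crosses zero at u2 = 0.586.
So (0.550, 0.072), (0.600, p(u1)), (0.586, 0) are collinear:
p(u1) = 0.072 · (0.600 − 0.586) / (0.550 − 0.586) = 0.072 · (0.01400)/(-0.03600) = -0.02800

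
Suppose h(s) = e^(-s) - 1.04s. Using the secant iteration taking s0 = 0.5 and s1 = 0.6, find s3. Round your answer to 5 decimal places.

0.55306

h(0.5) = 0.0865307, h(0.6) = -0.0751884
s2 = 0.6000000 − (-0.0751884)·(0.6000000 − 0.5000000) / (-0.0751884 − 0.0865307) = 0.6000000 − (-0.0075188)/(-0.1617190) = 0.5535068
h(0.5535068) = -0.0007170
s3 = 0.5535068 − (-0.0007170)·(0.5535068 − 0.6000000) / (-0.0007170 − (-0.0751884)) = 0.5535068 − (0.0000333)/(0.0744714) = 0.5530592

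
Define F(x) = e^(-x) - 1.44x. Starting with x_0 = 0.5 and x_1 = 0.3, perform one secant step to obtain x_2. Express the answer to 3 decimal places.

0.446

F(0.5) = -0.11347, F(0.3) = 0.30882
x_2 = 0.30000 − 0.30882·(0.30000 − 0.50000) / (0.30882 − (-0.11347)) = 0.30000 − (-0.06176)/(0.42229) = 0.44626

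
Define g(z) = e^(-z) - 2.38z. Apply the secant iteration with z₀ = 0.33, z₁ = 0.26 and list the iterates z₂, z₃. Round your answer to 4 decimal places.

0.3087, 0.3086

g(0.33) = -0.066476, g(0.26) = 0.152252
z₂ = 0.260000 − 0.152252·(0.260000 − 0.330000) / (0.152252 − (-0.066476)) = 0.260000 − (-0.010658)/(0.218728) = 0.308725
g(0.308725) = -0.000384
z₃ = 0.308725 − (-0.000384)·(0.308725 − 0.260000) / (-0.000384 − 0.152252) = 0.308725 − (-0.000019)/(-0.152636) = 0.308603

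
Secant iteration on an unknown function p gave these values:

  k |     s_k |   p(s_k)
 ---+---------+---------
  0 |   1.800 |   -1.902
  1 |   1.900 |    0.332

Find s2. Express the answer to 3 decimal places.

s2 = 1.900 − 0.332·(1.900 − 1.800) / (0.332 − (-1.902))
   = 1.900 − (0.03320)/(2.23400) = 1.88514

1.885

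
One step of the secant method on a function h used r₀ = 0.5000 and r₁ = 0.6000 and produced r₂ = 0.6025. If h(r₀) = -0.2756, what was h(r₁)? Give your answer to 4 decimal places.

-0.0067

The secant line through (0.5000, -0.2756) and (0.6000, h(r₁)) crosses zero at r₂ = 0.6025.
So (0.5000, -0.2756), (0.6000, h(r₁)), (0.6025, 0) are collinear:
h(r₁) = -0.2756 · (0.6000 − 0.6025) / (0.5000 − 0.6025) = -0.2756 · (-0.002500)/(-0.102500) = -0.006722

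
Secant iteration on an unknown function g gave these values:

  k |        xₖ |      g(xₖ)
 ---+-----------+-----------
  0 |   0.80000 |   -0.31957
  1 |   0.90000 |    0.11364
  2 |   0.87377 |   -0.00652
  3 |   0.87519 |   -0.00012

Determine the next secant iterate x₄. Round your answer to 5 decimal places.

0.87522

x₄ = 0.87519 − (-0.00012)·(0.87519 − 0.87377) / (-0.00012 − (-0.00652))
   = 0.87519 − (-0.0000002)/(0.0064000) = 0.8752166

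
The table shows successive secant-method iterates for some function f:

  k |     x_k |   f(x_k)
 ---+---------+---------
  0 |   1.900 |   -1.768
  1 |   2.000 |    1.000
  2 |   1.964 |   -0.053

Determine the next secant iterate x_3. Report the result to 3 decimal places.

x_3 = 1.964 − (-0.053)·(1.964 − 2.000) / (-0.053 − 1.000)
   = 1.964 − (0.00191)/(-1.05300) = 1.96581

1.966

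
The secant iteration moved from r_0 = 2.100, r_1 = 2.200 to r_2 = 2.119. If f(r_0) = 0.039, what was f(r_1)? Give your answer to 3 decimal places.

-0.166

The secant line through (2.100, 0.039) and (2.200, f(r_1)) crosses zero at r_2 = 2.119.
So (2.100, 0.039), (2.200, f(r_1)), (2.119, 0) are collinear:
f(r_1) = 0.039 · (2.200 − 2.119) / (2.100 − 2.119) = 0.039 · (0.08100)/(-0.01900) = -0.16626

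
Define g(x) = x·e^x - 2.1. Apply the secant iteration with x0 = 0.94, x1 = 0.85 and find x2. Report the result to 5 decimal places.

g(0.94) = 0.3063825, g(0.85) = -0.1113002
x2 = 0.8500000 − (-0.1113002)·(0.8500000 − 0.9400000) / (-0.1113002 − 0.3063825) = 0.8500000 − (0.0100170)/(-0.4176827) = 0.8739824

0.87398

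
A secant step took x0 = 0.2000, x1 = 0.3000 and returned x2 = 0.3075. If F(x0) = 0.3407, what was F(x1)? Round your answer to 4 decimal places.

The secant line through (0.2000, 0.3407) and (0.3000, F(x1)) crosses zero at x2 = 0.3075.
So (0.2000, 0.3407), (0.3000, F(x1)), (0.3075, 0) are collinear:
F(x1) = 0.3407 · (0.3000 − 0.3075) / (0.2000 − 0.3075) = 0.3407 · (-0.007500)/(-0.107500) = 0.023770

0.0238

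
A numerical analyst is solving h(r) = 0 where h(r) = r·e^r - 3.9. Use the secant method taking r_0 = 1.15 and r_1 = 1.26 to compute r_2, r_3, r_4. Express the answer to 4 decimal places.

1.1864, 1.1883, 1.1884

h(1.15) = -0.268078, h(1.26) = 0.542031
r_2 = 1.260000 − 0.542031·(1.260000 − 1.150000) / (0.542031 − (-0.268078)) = 1.260000 − (0.059623)/(0.810109) = 1.186401
h(1.186401) = -0.014215
r_3 = 1.186401 − (-0.014215)·(1.186401 − 1.260000) / (-0.014215 − 0.542031) = 1.186401 − (0.001046)/(-0.556246) = 1.188282
h(1.188282) = -0.000728
r_4 = 1.188282 − (-0.000728)·(1.188282 − 1.186401) / (-0.000728 − (-0.014215)) = 1.188282 − (-0.000001)/(0.013488) = 1.188383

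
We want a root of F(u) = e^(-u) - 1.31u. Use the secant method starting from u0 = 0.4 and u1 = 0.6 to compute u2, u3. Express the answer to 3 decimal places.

0.476, 0.475

F(0.4) = 0.14632, F(0.6) = -0.23719
u2 = 0.60000 − (-0.23719)·(0.60000 − 0.40000) / (-0.23719 − 0.14632) = 0.60000 − (-0.04744)/(-0.38351) = 0.47631
F(0.47631) = -0.00289
u3 = 0.47631 − (-0.00289)·(0.47631 − 0.60000) / (-0.00289 − (-0.23719)) = 0.47631 − (0.00036)/(0.23430) = 0.47478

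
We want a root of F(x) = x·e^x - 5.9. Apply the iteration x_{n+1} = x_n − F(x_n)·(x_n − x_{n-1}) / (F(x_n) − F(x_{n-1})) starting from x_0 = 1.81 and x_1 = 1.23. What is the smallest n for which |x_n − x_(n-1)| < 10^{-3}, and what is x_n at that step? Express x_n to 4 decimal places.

F(1.81) = 5.159910, F(1.23) = -1.691888
x_2 = 1.230000 − (-1.691888)·(-0.580000)/(-6.851798) = 1.373217;  |Δ| = 0.143217
F(1.373217) = -0.478495
x_3 = 1.373217 − (-0.478495)·(0.143217)/(1.213392) = 1.429694;  |Δ| = 0.056477
F(1.429694) = 0.072434
x_4 = 1.429694 − 0.072434·(0.056477)/(0.550930) = 1.422269;  |Δ| = 0.007425
F(1.422269) = -0.002539
x_5 = 1.422269 − (-0.002539)·(-0.007425)/(-0.074973) = 1.422520;  |Δ| = 0.000251
|x_5 − x_4| = 0.000251 < 10^{-3}

n = 5, x_n = 1.4225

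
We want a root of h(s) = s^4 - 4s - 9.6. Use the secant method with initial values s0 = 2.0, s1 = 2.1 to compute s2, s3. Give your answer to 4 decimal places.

h(2.0) = -1.600000, h(2.1) = 1.448100
s2 = 2.100000 − 1.448100·(2.100000 − 2.000000) / (1.448100 − (-1.600000)) = 2.100000 − (0.144810)/(3.048100) = 2.052492
h(2.052492) = -0.062938
s3 = 2.052492 − (-0.062938)·(2.052492 − 2.100000) / (-0.062938 − 1.448100) = 2.052492 − (0.002990)/(-1.511038) = 2.054471

2.0525, 2.0545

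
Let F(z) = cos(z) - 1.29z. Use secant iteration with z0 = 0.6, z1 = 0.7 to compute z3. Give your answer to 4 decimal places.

F(0.6) = 0.051336, F(0.7) = -0.138158
z2 = 0.700000 − (-0.138158)·(0.700000 − 0.600000) / (-0.138158 − 0.051336) = 0.700000 − (-0.013816)/(-0.189493) = 0.627091
F(0.627091) = 0.000791
z3 = 0.627091 − 0.000791·(0.627091 − 0.700000) / (0.000791 − (-0.138158)) = 0.627091 − (-0.000058)/(0.138948) = 0.627506

0.6275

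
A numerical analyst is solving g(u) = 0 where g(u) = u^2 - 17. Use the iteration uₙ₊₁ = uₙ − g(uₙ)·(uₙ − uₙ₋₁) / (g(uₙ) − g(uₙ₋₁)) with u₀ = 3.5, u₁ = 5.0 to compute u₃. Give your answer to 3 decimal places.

4.117

g(3.5) = -4.75000, g(5.0) = 8.00000
u₂ = 5.00000 − 8.00000·(5.00000 − 3.50000) / (8.00000 − (-4.75000)) = 5.00000 − (12.00000)/(12.75000) = 4.05882
g(4.05882) = -0.52595
u₃ = 4.05882 − (-0.52595)·(4.05882 − 5.00000) / (-0.52595 − 8.00000) = 4.05882 − (0.49501)/(-8.52595) = 4.11688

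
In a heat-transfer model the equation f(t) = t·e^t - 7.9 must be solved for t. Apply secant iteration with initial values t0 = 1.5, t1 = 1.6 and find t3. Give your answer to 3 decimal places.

1.598

f(1.5) = -1.17747, f(1.6) = 0.02485
t2 = 1.60000 − 0.02485·(1.60000 − 1.50000) / (0.02485 − (-1.17747)) = 1.60000 − (0.00249)/(1.20232) = 1.59793
f(1.59793) = -0.00173
t3 = 1.59793 − (-0.00173)·(1.59793 − 1.60000) / (-0.00173 − 0.02485) = 1.59793 − (0.00000)/(-0.02658) = 1.59807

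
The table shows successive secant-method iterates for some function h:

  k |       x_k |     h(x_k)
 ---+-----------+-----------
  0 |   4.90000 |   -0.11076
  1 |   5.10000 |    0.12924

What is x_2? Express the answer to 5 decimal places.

x_2 = 5.10000 − 0.12924·(5.10000 − 4.90000) / (0.12924 − (-0.11076))
   = 5.10000 − (0.0258480)/(0.2400000) = 4.9923000

4.99230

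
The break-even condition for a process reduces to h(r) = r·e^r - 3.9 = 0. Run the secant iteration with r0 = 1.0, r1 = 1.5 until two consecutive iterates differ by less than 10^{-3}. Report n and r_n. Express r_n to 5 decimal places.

h(1.0) = -1.1817182, h(1.5) = 2.8225336
r2 = 1.5000000 − 2.8225336·(0.5000000)/(4.0042518) = 1.1475579;  |Δ| = 0.3524421
h(1.1475579) = -0.2846305
r3 = 1.1475579 − (-0.2846305)·(-0.3524421)/(-3.1071641) = 1.1798432;  |Δ| = 0.0322853
h(1.1798432) = -0.0609505
r4 = 1.1798432 − (-0.0609505)·(0.0322853)/(0.2236800) = 1.1886406;  |Δ| = 0.0087974
h(1.1886406) = 0.0018507
r5 = 1.1886406 − 0.0018507·(0.0087974)/(0.0628012) = 1.1883814;  |Δ| = 0.0002593
|r5 − r4| = 0.0002593 < 10^{-3}

n = 5, r_n = 1.18838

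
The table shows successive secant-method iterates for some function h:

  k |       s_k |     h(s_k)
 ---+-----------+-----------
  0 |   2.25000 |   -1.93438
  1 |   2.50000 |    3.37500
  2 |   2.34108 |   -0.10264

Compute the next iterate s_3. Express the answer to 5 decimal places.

2.34577

s_3 = 2.34108 − (-0.10264)·(2.34108 − 2.50000) / (-0.10264 − 3.37500)
   = 2.34108 − (0.0163115)/(-3.4776400) = 2.3457704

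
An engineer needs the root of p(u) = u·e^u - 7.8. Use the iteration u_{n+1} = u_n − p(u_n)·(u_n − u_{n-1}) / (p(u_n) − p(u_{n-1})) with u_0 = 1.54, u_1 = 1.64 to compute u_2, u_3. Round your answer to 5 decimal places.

p(1.54) = -0.6165310, p(1.64) = 0.6544780
u_2 = 1.6400000 − 0.6544780·(1.6400000 − 1.5400000) / (0.6544780 − (-0.6165310)) = 1.6400000 − (0.0654478)/(1.2710090) = 1.5885072
p(1.5885072) = -0.0219791
u_3 = 1.5885072 − (-0.0219791)·(1.5885072 − 1.6400000) / (-0.0219791 − 0.6544780) = 1.5885072 − (0.0011318)/(-0.6764571) = 1.5901803

1.58851, 1.59018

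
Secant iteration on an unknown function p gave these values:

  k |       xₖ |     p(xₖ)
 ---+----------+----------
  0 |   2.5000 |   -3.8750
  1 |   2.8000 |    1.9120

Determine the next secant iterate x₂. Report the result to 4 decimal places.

2.7009

x₂ = 2.8000 − 1.9120·(2.8000 − 2.5000) / (1.9120 − (-3.8750))
   = 2.8000 − (0.573600)/(5.787000) = 2.700881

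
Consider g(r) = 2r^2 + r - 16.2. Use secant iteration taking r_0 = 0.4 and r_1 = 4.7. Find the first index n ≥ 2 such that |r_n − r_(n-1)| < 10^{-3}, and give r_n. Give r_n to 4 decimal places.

g(0.4) = -15.480000, g(4.7) = 32.680000
r_2 = 4.700000 − 32.680000·(4.300000)/(48.160000) = 1.782143;  |Δ| = 2.917857
g(1.782143) = -8.065791
r_3 = 1.782143 − (-8.065791)·(-2.917857)/(-40.745791) = 2.359744;  |Δ| = 0.577601
g(2.359744) = -2.703470
r_4 = 2.359744 − (-2.703470)·(0.577601)/(5.362321) = 2.650948;  |Δ| = 0.291204
g(2.650948) = 0.505999
r_5 = 2.650948 − 0.505999·(0.291204)/(3.209469) = 2.605037;  |Δ| = 0.045911
g(2.605037) = -0.022523
r_6 = 2.605037 − (-0.022523)·(-0.045911)/(-0.528522) = 2.606994;  |Δ| = 0.001956
g(2.606994) = -0.000172
r_7 = 2.606994 − (-0.000172)·(0.001956)/(0.022351) = 2.607009;  |Δ| = 0.000015
|r_7 − r_6| = 0.000015 < 10^{-3}

n = 7, r_n = 2.6070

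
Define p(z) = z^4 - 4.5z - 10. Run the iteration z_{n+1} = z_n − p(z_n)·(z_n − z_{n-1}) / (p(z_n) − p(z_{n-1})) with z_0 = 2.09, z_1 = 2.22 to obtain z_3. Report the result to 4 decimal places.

2.1000

p(2.09) = -0.324702, p(2.22) = 4.299127
z_2 = 2.220000 − 4.299127·(2.220000 − 2.090000) / (4.299127 − (-0.324702)) = 2.220000 − (0.558886)/(4.623829) = 2.099129
p(2.099129) = -0.030223
z_3 = 2.099129 − (-0.030223)·(2.099129 − 2.220000) / (-0.030223 − 4.299127) = 2.099129 − (0.003653)/(-4.329350) = 2.099973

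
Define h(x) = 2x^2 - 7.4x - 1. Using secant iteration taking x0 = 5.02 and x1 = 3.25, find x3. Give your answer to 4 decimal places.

3.8577

h(5.02) = 12.252800, h(3.25) = -3.925000
x2 = 3.250000 − (-3.925000)·(3.250000 − 5.020000) / (-3.925000 − 12.252800) = 3.250000 − (6.947250)/(-16.177800) = 3.679431
h(3.679431) = -1.151364
x3 = 3.679431 − (-1.151364)·(3.679431 − 3.250000) / (-1.151364 − (-3.925000)) = 3.679431 − (-0.494431)/(2.773636) = 3.857692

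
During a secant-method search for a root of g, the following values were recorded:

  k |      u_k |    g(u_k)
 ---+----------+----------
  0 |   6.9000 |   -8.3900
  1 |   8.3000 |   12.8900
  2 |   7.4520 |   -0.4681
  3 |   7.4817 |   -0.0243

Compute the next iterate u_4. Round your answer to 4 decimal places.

7.4833

u_4 = 7.4817 − (-0.0243)·(7.4817 − 7.4520) / (-0.0243 − (-0.4681))
   = 7.4817 − (-0.000722)/(0.443800) = 7.483326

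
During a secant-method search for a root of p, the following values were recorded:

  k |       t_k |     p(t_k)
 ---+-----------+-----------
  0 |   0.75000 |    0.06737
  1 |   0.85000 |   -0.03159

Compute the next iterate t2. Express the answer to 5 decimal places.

t2 = 0.85000 − (-0.03159)·(0.85000 − 0.75000) / (-0.03159 − 0.06737)
   = 0.85000 − (-0.0031590)/(-0.0989600) = 0.8180780

0.81808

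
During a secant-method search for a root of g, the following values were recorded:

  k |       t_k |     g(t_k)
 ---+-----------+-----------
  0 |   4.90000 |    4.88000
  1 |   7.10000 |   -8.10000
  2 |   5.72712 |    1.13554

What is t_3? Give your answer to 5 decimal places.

5.89592

t_3 = 5.72712 − 1.13554·(5.72712 − 7.10000) / (1.13554 − (-8.10000))
   = 5.72712 − (-1.5589602)/(9.2355400) = 5.8959201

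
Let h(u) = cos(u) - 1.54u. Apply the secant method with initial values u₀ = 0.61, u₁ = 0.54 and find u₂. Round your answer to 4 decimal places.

h(0.61) = -0.119752, h(0.54) = 0.026109
u₂ = 0.540000 − 0.026109·(0.540000 − 0.610000) / (0.026109 − (-0.119752)) = 0.540000 − (-0.001828)/(0.145861) = 0.552530

0.5525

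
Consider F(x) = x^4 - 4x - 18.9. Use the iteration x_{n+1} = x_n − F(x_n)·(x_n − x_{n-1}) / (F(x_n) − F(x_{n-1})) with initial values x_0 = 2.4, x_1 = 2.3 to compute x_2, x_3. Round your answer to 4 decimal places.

2.3024, 2.3026

F(2.4) = 4.677600, F(2.3) = -0.115900
x_2 = 2.300000 − (-0.115900)·(2.300000 − 2.400000) / (-0.115900 − 4.677600) = 2.300000 − (0.011590)/(-4.793500) = 2.302418
F(2.302418) = -0.007713
x_3 = 2.302418 − (-0.007713)·(2.302418 − 2.300000) / (-0.007713 − (-0.115900)) = 2.302418 − (-0.000019)/(0.108187) = 2.302590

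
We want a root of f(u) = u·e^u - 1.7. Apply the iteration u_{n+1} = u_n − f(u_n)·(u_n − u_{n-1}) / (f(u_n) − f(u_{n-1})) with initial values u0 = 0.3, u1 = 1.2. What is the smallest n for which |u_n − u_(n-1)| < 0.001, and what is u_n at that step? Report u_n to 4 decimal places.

n = 6, u_n = 0.7796

f(0.3) = -1.295042, f(1.2) = 2.284140
u2 = 1.200000 − 2.284140·(0.900000)/(3.579183) = 0.625644;  |Δ| = 0.574356
f(0.625644) = -0.530391
u3 = 0.625644 − (-0.530391)·(-0.574356)/(-2.814531) = 0.733880;  |Δ| = 0.108236
f(0.733880) = -0.171221
u4 = 0.733880 − (-0.171221)·(0.108236)/(0.359170) = 0.785477;  |Δ| = 0.051597
f(0.785477) = 0.022907
u5 = 0.785477 − 0.022907·(0.051597)/(0.194128) = 0.779389;  |Δ| = 0.006089
f(0.779389) = -0.000825
u6 = 0.779389 − (-0.000825)·(-0.006089)/(-0.023732) = 0.779600;  |Δ| = 0.000212
|u6 − u5| = 0.000212 < 0.001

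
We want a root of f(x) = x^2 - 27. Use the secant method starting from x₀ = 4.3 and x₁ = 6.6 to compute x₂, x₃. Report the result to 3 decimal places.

5.081, 5.182

f(4.3) = -8.51000, f(6.6) = 16.56000
x₂ = 6.60000 − 16.56000·(6.60000 − 4.30000) / (16.56000 − (-8.51000)) = 6.60000 − (38.08800)/(25.07000) = 5.08073
f(5.08073) = -1.18614
x₃ = 5.08073 − (-1.18614)·(5.08073 − 6.60000) / (-1.18614 − 16.56000) = 5.08073 − (1.80207)/(-17.74614) = 5.18228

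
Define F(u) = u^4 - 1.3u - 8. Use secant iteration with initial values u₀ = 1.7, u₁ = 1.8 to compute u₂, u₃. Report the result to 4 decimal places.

F(1.7) = -1.857900, F(1.8) = 0.157600
u₂ = 1.800000 − 0.157600·(1.800000 − 1.700000) / (0.157600 − (-1.857900)) = 1.800000 − (0.015760)/(2.015500) = 1.792181
F(1.792181) = -0.013461
u₃ = 1.792181 − (-0.013461)·(1.792181 − 1.800000) / (-0.013461 − 0.157600) = 1.792181 − (0.000105)/(-0.171061) = 1.792796

1.7922, 1.7928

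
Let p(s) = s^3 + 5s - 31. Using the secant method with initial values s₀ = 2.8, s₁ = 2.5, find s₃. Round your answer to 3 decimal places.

p(2.8) = 4.95200, p(2.5) = -2.87500
s₂ = 2.50000 − (-2.87500)·(2.50000 − 2.80000) / (-2.87500 − 4.95200) = 2.50000 − (0.86250)/(-7.82700) = 2.61020
p(2.61020) = -0.16545
s₃ = 2.61020 − (-0.16545)·(2.61020 − 2.50000) / (-0.16545 − (-2.87500)) = 2.61020 − (-0.01823)/(2.70955) = 2.61692

2.617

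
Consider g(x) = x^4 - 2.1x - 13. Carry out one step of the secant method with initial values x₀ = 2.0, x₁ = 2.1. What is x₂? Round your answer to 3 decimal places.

2.037

g(2.0) = -1.20000, g(2.1) = 2.03810
x₂ = 2.10000 − 2.03810·(2.10000 − 2.00000) / (2.03810 − (-1.20000)) = 2.10000 − (0.20381)/(3.23810) = 2.03706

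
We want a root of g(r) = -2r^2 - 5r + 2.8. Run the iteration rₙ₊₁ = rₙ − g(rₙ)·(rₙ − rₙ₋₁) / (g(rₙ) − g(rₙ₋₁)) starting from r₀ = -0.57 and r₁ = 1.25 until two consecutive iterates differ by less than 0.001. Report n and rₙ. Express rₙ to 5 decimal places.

n = 6, rₙ = 0.47119

g(-0.57) = 5.0002000, g(1.25) = -6.5750000
r₂ = 1.2500000 − (-6.5750000)·(1.8200000)/(-11.5752000) = 0.2161950;  |Δ| = 1.0338050
g(0.2161950) = 1.6255446
r₃ = 0.2161950 − 1.6255446·(-1.0338050)/(8.2005446) = 0.4211199;  |Δ| = 0.2049250
g(0.4211199) = 0.3397164
r₄ = 0.4211199 − 0.3397164·(0.2049250)/(-1.2858282) = 0.4752612;  |Δ| = 0.0541413
g(0.4752612) = -0.0280523
r₅ = 0.4752612 − (-0.0280523)·(0.0541413)/(-0.3677688) = 0.4711314;  |Δ| = 0.0041297
g(0.4711314) = 0.0004131
r₆ = 0.4711314 − 0.0004131·(-0.0041297)/(0.0284654) = 0.4711914;  |Δ| = 0.0000599
|r₆ − r₅| = 0.0000599 < 0.001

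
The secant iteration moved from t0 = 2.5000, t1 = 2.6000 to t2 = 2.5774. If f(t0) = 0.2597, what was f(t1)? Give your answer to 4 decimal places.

-0.0758

The secant line through (2.5000, 0.2597) and (2.6000, f(t1)) crosses zero at t2 = 2.5774.
So (2.5000, 0.2597), (2.6000, f(t1)), (2.5774, 0) are collinear:
f(t1) = 0.2597 · (2.6000 − 2.5774) / (2.5000 − 2.5774) = 0.2597 · (0.022600)/(-0.077400) = -0.075830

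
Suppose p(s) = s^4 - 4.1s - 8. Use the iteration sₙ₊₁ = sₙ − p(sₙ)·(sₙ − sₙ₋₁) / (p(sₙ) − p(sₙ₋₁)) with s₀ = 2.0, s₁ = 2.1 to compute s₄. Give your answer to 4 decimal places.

2.0071

p(2.0) = -0.200000, p(2.1) = 2.838100
s₂ = 2.100000 − 2.838100·(2.100000 − 2.000000) / (2.838100 − (-0.200000)) = 2.100000 − (0.283810)/(3.038100) = 2.006583
p(2.006583) = -0.015290
s₃ = 2.006583 − (-0.015290)·(2.006583 − 2.100000) / (-0.015290 − 2.838100) = 2.006583 − (0.001428)/(-2.853390) = 2.007084
p(2.007084) = -0.001159
s₄ = 2.007084 − (-0.001159)·(2.007084 − 2.006583) / (-0.001159 − (-0.015290)) = 2.007084 − (-0.000001)/(0.014131) = 2.007125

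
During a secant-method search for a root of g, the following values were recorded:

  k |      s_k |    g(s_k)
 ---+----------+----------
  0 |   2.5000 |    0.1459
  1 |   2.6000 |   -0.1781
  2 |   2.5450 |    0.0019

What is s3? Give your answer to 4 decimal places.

2.5456

s3 = 2.5450 − 0.0019·(2.5450 − 2.6000) / (0.0019 − (-0.1781))
   = 2.5450 − (-0.000105)/(0.180000) = 2.545581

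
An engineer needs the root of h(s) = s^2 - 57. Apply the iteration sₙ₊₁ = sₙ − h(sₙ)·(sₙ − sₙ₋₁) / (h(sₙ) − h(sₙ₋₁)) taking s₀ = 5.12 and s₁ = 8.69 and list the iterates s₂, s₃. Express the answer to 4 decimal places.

7.3492, 7.5356

h(5.12) = -30.785600, h(8.69) = 18.516100
s₂ = 8.690000 − 18.516100·(8.690000 − 5.120000) / (18.516100 − (-30.785600)) = 8.690000 − (66.102477)/(49.301700) = 7.349225
h(7.349225) = -2.988889
s₃ = 7.349225 − (-2.988889)·(7.349225 − 8.690000) / (-2.988889 − 18.516100) = 7.349225 − (4.007427)/(-21.504989) = 7.535574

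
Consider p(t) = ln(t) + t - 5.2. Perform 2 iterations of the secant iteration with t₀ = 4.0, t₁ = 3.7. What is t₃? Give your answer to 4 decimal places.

p(4.0) = 0.186294, p(3.7) = -0.191667
t₂ = 3.700000 − (-0.191667)·(3.700000 − 4.000000) / (-0.191667 − 0.186294) = 3.700000 − (0.057500)/(-0.377962) = 3.852132
p(3.852132) = 0.000759
t₃ = 3.852132 − 0.000759·(3.852132 − 3.700000) / (0.000759 − (-0.191667)) = 3.852132 − (0.000115)/(0.192426) = 3.851532

3.8515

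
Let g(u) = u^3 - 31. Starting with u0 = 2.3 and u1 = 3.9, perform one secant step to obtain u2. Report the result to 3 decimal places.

2.939

g(2.3) = -18.83300, g(3.9) = 28.31900
u2 = 3.90000 − 28.31900·(3.90000 − 2.30000) / (28.31900 − (-18.83300)) = 3.90000 − (45.31040)/(47.15200) = 2.93906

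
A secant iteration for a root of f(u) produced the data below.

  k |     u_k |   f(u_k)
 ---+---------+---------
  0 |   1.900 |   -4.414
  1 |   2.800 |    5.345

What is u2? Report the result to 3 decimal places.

u2 = 2.800 − 5.345·(2.800 − 1.900) / (5.345 − (-4.414))
   = 2.800 − (4.81050)/(9.75900) = 2.30707

2.307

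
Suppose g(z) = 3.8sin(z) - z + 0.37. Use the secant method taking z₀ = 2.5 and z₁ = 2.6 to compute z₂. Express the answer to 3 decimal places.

g(2.5) = 0.14419, g(2.6) = -0.27109
z₂ = 2.60000 − (-0.27109)·(2.60000 − 2.50000) / (-0.27109 − 0.14419) = 2.60000 − (-0.02711)/(-0.41529) = 2.53472

2.535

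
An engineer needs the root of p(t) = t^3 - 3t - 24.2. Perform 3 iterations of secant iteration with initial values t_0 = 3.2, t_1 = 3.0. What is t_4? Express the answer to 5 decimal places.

p(3.2) = -1.0320000, p(3.0) = -6.2000000
t_2 = 3.0000000 − (-6.2000000)·(3.0000000 − 3.2000000) / (-6.2000000 − (-1.0320000)) = 3.0000000 − (1.2400000)/(-5.1680000) = 3.2399381
p(3.2399381) = 0.0904598
t_3 = 3.2399381 − 0.0904598·(3.2399381 − 3.0000000) / (0.0904598 − (-6.2000000)) = 3.2399381 − (0.0217047)/(6.2904598) = 3.2364877
p(3.2364877) = -0.0077326
t_4 = 3.2364877 − (-0.0077326)·(3.2364877 − 3.2399381) / (-0.0077326 − 0.0904598) = 3.2364877 − (0.0000267)/(-0.0981924) = 3.2367594

3.23676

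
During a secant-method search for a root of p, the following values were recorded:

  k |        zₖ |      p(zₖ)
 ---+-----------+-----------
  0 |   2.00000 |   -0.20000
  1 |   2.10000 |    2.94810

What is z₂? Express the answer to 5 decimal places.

2.00635

z₂ = 2.10000 − 2.94810·(2.10000 − 2.00000) / (2.94810 − (-0.20000))
   = 2.10000 − (0.2948100)/(3.1481000) = 2.0063530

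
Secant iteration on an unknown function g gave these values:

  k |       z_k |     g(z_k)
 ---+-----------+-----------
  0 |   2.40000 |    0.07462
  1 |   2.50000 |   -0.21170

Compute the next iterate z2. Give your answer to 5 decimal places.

z2 = 2.50000 − (-0.21170)·(2.50000 − 2.40000) / (-0.21170 − 0.07462)
   = 2.50000 − (-0.0211700)/(-0.2863200) = 2.4260617

2.42606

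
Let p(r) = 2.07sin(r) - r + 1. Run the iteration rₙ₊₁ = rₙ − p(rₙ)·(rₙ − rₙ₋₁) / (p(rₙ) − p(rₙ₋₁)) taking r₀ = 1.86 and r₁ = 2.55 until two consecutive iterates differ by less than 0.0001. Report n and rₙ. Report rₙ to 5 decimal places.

p(1.86) = 1.1240356, p(2.55) = -0.3955947
r₂ = 2.5500000 − (-0.3955947)·(0.6900000)/(-1.5196303) = 2.3703771;  |Δ| = 0.1796229
p(2.3703771) = 0.0724281
r₃ = 2.3703771 − 0.0724281·(-0.1796229)/(0.4680228) = 2.3981744;  |Δ| = 0.0277972
p(2.3981744) = 0.0028187
r₄ = 2.3981744 − 0.0028187·(0.0277972)/(-0.0696094) = 2.3993000;  |Δ| = 0.0011256
p(2.3993000) = -0.0000230
r₅ = 2.3993000 − (-0.0000230)·(0.0011256)/(-0.0028417) = 2.3992909;  |Δ| = 0.0000091
|r₅ − r₄| = 0.0000091 < 0.0001

n = 5, rₙ = 2.39929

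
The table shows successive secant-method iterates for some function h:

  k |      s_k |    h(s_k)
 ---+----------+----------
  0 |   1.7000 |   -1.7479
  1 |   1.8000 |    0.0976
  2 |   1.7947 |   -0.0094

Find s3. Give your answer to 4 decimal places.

s3 = 1.7947 − (-0.0094)·(1.7947 − 1.8000) / (-0.0094 − 0.0976)
   = 1.7947 − (0.000050)/(-0.107000) = 1.795166

1.7952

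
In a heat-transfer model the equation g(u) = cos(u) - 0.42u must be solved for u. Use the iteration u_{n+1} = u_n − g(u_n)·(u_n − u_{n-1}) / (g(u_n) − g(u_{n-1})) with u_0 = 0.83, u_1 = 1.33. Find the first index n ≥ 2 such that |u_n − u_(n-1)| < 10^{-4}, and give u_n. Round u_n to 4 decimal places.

n = 5, u_n = 1.0936

g(0.83) = 0.326276, g(1.33) = -0.320124
u_2 = 1.330000 − (-0.320124)·(0.500000)/(-0.646400) = 1.082379;  |Δ| = 0.247621
g(1.082379) = 0.014629
u_3 = 1.082379 − 0.014629·(-0.247621)/(0.334753) = 1.093201;  |Δ| = 0.010821
g(1.093201) = 0.000501
u_4 = 1.093201 − 0.000501·(0.010821)/(-0.014129) = 1.093584;  |Δ| = 0.000384
g(1.093584) = -0.000001
u_5 = 1.093584 − (-0.000001)·(0.000384)/(-0.000502) = 1.093584;  |Δ| = 0.000001
|u_5 − u_4| = 0.000001 < 10^{-4}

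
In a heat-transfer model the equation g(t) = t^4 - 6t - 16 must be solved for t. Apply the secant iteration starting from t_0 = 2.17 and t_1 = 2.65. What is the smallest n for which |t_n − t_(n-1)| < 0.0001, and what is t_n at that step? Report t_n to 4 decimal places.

g(2.17) = -6.846261, g(2.65) = 17.415506
t_2 = 2.650000 − 17.415506·(0.480000)/(24.261767) = 2.305448;  |Δ| = 0.344552
g(2.305448) = -1.582506
t_3 = 2.305448 − (-1.582506)·(-0.344552)/(-18.998012) = 2.334149;  |Δ| = 0.028701
g(2.334149) = -0.321469
t_4 = 2.334149 − (-0.321469)·(0.028701)/(1.261037) = 2.341465;  |Δ| = 0.007316
g(2.341465) = 0.008562
t_5 = 2.341465 − 0.008562·(0.007316)/(0.330030) = 2.341275;  |Δ| = 0.000190
g(2.341275) = -0.000044
t_6 = 2.341275 − (-0.000044)·(-0.000190)/(-0.008606) = 2.341276;  |Δ| = 0.000001
|t_6 − t_5| = 0.000001 < 0.0001

n = 6, t_n = 2.3413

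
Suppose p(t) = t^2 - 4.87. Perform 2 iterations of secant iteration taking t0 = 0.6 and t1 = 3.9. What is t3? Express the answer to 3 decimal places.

p(0.6) = -4.51000, p(3.9) = 10.34000
t2 = 3.90000 − 10.34000·(3.90000 − 0.60000) / (10.34000 − (-4.51000)) = 3.90000 − (34.12200)/(14.85000) = 1.60222
p(1.60222) = -2.30288
t3 = 1.60222 − (-2.30288)·(1.60222 − 3.90000) / (-2.30288 − 10.34000) = 1.60222 − (5.29152)/(-12.64288) = 2.02076

2.021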